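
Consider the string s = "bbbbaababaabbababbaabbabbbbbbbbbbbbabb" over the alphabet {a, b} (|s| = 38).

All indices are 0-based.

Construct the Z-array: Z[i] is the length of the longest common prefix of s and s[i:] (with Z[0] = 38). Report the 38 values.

[38, 3, 2, 1, 0, 0, 1, 0, 1, 0, 0, 2, 1, 0, 1, 0, 2, 1, 0, 0, 2, 1, 0, 4, 4, 4, 4, 4, 4, 4, 4, 5, 3, 2, 1, 0, 2, 1]

Z[0]=38
i=1: outside box; Z[1]=3 extend→box=[1,4)
i=2: min(r-i=2, Z[1]=3)=2; Z[2]=2
i=3: min(r-i=1, Z[2]=2)=1; Z[3]=1
i=4: outside box; Z[4]=0
i=5: outside box; Z[5]=0
i=6: outside box; Z[6]=1 extend→box=[6,7)
i=7: outside box; Z[7]=0
i=8: outside box; Z[8]=1 extend→box=[8,9)
i=9: outside box; Z[9]=0
i=10: outside box; Z[10]=0
i=11: outside box; Z[11]=2 extend→box=[11,13)
i=12: min(r-i=1, Z[1]=3)=1; Z[12]=1
i=13: outside box; Z[13]=0
i=14: outside box; Z[14]=1 extend→box=[14,15)
i=15: outside box; Z[15]=0
i=16: outside box; Z[16]=2 extend→box=[16,18)
i=17: min(r-i=1, Z[1]=3)=1; Z[17]=1
i=18: outside box; Z[18]=0
i=19: outside box; Z[19]=0
i=20: outside box; Z[20]=2 extend→box=[20,22)
i=21: min(r-i=1, Z[1]=3)=1; Z[21]=1
i=22: outside box; Z[22]=0
i=23: outside box; Z[23]=4 extend→box=[23,27)
i=24: min(r-i=3, Z[1]=3)=3; Z[24]=4 extend→box=[24,28)
i=25: min(r-i=3, Z[1]=3)=3; Z[25]=4 extend→box=[25,29)
i=26: min(r-i=3, Z[1]=3)=3; Z[26]=4 extend→box=[26,30)
i=27: min(r-i=3, Z[1]=3)=3; Z[27]=4 extend→box=[27,31)
i=28: min(r-i=3, Z[1]=3)=3; Z[28]=4 extend→box=[28,32)
i=29: min(r-i=3, Z[1]=3)=3; Z[29]=4 extend→box=[29,33)
i=30: min(r-i=3, Z[1]=3)=3; Z[30]=4 extend→box=[30,34)
i=31: min(r-i=3, Z[1]=3)=3; Z[31]=5 extend→box=[31,36)
i=32: min(r-i=4, Z[1]=3)=3; Z[32]=3
i=33: min(r-i=3, Z[2]=2)=2; Z[33]=2
i=34: min(r-i=2, Z[3]=1)=1; Z[34]=1
i=35: min(r-i=1, Z[4]=0)=0; Z[35]=0
i=36: outside box; Z[36]=2 extend→box=[36,38)
i=37: min(r-i=1, Z[1]=3)=1; Z[37]=1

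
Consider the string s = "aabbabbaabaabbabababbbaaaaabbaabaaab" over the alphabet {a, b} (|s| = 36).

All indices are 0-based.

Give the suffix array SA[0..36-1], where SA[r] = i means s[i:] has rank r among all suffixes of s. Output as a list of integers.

rank | idx | suffix
   0 |  22 | aaaaabbaabaaab
   1 |  23 | aaaabbaabaaab
   2 |  32 | aaab
   3 |  24 | aaabbaabaaab
   4 |  33 | aab
   5 |  29 | aabaaab
   6 |   7 | aabaabbabababbbaaaaabbaabaaab
   7 |  25 | aabbaabaaab
   8 |  10 | aabbabababbbaaaaabbaabaaab
   9 |   0 | aabbabbaabaabbabababbbaaaaabbaabaaab
  10 |  34 | ab
  11 |  30 | abaaab
  12 |   8 | abaabbabababbbaaaaabbaabaaab
  13 |  14 | abababbbaaaaabbaabaaab
  14 |  16 | ababbbaaaaabbaabaaab
  15 |  26 | abbaabaaab
  16 |   4 | abbaabaabbabababbbaaaaabbaabaaab
  17 |  11 | abbabababbbaaaaabbaabaaab
  18 |   1 | abbabbaabaabbabababbbaaaaabbaabaaab
  19 |  18 | abbbaaaaabbaabaaab
  20 |  35 | b
  21 |  21 | baaaaabbaabaaab
  22 |  31 | baaab
  23 |  28 | baabaaab
  24 |   6 | baabaabbabababbbaaaaabbaabaaab
  25 |   9 | baabbabababbbaaaaabbaabaaab
  26 |  13 | babababbbaaaaabbaabaaab
  27 |  15 | bababbbaaaaabbaabaaab
  28 |   3 | babbaabaabbabababbbaaaaabbaabaaab
  29 |  17 | babbbaaaaabbaabaaab
  30 |  20 | bbaaaaabbaabaaab
  31 |  27 | bbaabaaab
  32 |   5 | bbaabaabbabababbbaaaaabbaabaaab
  33 |  12 | bbabababbbaaaaabbaabaaab
  34 |   2 | bbabbaabaabbabababbbaaaaabbaabaaab
  35 |  19 | bbbaaaaabbaabaaab

[22, 23, 32, 24, 33, 29, 7, 25, 10, 0, 34, 30, 8, 14, 16, 26, 4, 11, 1, 18, 35, 21, 31, 28, 6, 9, 13, 15, 3, 17, 20, 27, 5, 12, 2, 19]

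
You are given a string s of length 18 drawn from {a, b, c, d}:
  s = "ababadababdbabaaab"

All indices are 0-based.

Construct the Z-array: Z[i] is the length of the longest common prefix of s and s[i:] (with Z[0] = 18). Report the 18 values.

Z[0]=18
i=1: fresh scan; Z[1]=0
i=2: fresh scan; Z[2]=3 scan→box=[2,5)
i=3: min(r-i=2, Z[1]=0)=0; Z[3]=0
i=4: min(r-i=1, Z[2]=3)=1; Z[4]=1
i=5: fresh scan; Z[5]=0
i=6: fresh scan; Z[6]=4 scan→box=[6,10)
i=7: min(r-i=3, Z[1]=0)=0; Z[7]=0
i=8: min(r-i=2, Z[2]=3)=2; Z[8]=2
i=9: min(r-i=1, Z[3]=0)=0; Z[9]=0
i=10: fresh scan; Z[10]=0
i=11: fresh scan; Z[11]=0
i=12: fresh scan; Z[12]=3 scan→box=[12,15)
i=13: min(r-i=2, Z[1]=0)=0; Z[13]=0
i=14: min(r-i=1, Z[2]=3)=1; Z[14]=1
i=15: fresh scan; Z[15]=1 scan→box=[15,16)
i=16: fresh scan; Z[16]=2 scan→box=[16,18)
i=17: min(r-i=1, Z[1]=0)=0; Z[17]=0

[18, 0, 3, 0, 1, 0, 4, 0, 2, 0, 0, 0, 3, 0, 1, 1, 2, 0]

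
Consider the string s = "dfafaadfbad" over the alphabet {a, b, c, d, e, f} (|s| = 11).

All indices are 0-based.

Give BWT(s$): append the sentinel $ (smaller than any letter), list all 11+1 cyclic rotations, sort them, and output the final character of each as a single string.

rank  rotation      last
    0  $dfafaadfbad  d
    1  aadfbad$dfaf  f
    2  ad$dfafaadfb  b
    3  adfbad$dfafa  a
    4  afaadfbad$df  f
    5  bad$dfafaadf  f
    6  d$dfafaadfba  a
    7  dfafaadfbad$  $
    8  dfbad$dfafaa  a
    9  faadfbad$dfa  a
   10  fafaadfbad$d  d
   11  fbad$dfafaad  d

dfbaffa$aadd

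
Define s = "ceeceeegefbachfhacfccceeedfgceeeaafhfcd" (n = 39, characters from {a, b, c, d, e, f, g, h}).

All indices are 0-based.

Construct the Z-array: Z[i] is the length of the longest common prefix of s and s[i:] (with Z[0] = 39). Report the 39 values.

[39, 0, 0, 3, 0, 0, 0, 0, 0, 0, 0, 0, 1, 0, 0, 0, 0, 1, 0, 1, 1, 3, 0, 0, 0, 0, 0, 0, 3, 0, 0, 0, 0, 0, 0, 0, 0, 1, 0]

Z[0]=39
i=1: outside box; Z[1]=0
i=2: outside box; Z[2]=0
i=3: outside box; Z[3]=3 extend→box=[3,6)
i=4: min(r-i=2, Z[1]=0)=0; Z[4]=0
i=5: min(r-i=1, Z[2]=0)=0; Z[5]=0
i=6: outside box; Z[6]=0
i=7: outside box; Z[7]=0
i=8: outside box; Z[8]=0
i=9: outside box; Z[9]=0
i=10: outside box; Z[10]=0
i=11: outside box; Z[11]=0
i=12: outside box; Z[12]=1 extend→box=[12,13)
i=13: outside box; Z[13]=0
i=14: outside box; Z[14]=0
i=15: outside box; Z[15]=0
i=16: outside box; Z[16]=0
i=17: outside box; Z[17]=1 extend→box=[17,18)
i=18: outside box; Z[18]=0
i=19: outside box; Z[19]=1 extend→box=[19,20)
i=20: outside box; Z[20]=1 extend→box=[20,21)
i=21: outside box; Z[21]=3 extend→box=[21,24)
i=22: min(r-i=2, Z[1]=0)=0; Z[22]=0
i=23: min(r-i=1, Z[2]=0)=0; Z[23]=0
i=24: outside box; Z[24]=0
i=25: outside box; Z[25]=0
i=26: outside box; Z[26]=0
i=27: outside box; Z[27]=0
i=28: outside box; Z[28]=3 extend→box=[28,31)
i=29: min(r-i=2, Z[1]=0)=0; Z[29]=0
i=30: min(r-i=1, Z[2]=0)=0; Z[30]=0
i=31: outside box; Z[31]=0
i=32: outside box; Z[32]=0
i=33: outside box; Z[33]=0
i=34: outside box; Z[34]=0
i=35: outside box; Z[35]=0
i=36: outside box; Z[36]=0
i=37: outside box; Z[37]=1 extend→box=[37,38)
i=38: outside box; Z[38]=0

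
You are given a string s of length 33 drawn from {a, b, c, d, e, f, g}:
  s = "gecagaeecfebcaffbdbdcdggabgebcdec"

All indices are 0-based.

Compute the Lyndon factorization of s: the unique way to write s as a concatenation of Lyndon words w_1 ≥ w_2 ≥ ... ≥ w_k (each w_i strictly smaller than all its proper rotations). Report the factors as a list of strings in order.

["g", "e", "c", "ag", "aeecfebcaffbdbdcdgg", "abgebcdec"]

emit factor 1: 'g' (i=0, period=1)
emit factor 2: 'e' (i=1, period=1)
emit factor 3: 'c' (i=2, period=1)
emit factor 4: 'ag' (i=3, period=2)
emit factor 5: 'aeecfebcaffbdbdcdgg' (i=5, period=19)
emit factor 6: 'abgebcdec' (i=24, period=9)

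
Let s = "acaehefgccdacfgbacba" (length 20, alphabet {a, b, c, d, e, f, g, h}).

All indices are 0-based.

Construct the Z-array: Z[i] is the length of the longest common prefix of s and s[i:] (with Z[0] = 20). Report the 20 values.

[20, 0, 1, 0, 0, 0, 0, 0, 0, 0, 0, 2, 0, 0, 0, 0, 2, 0, 0, 1]

Z[0]=20
i=1: fresh scan; Z[1]=0
i=2: fresh scan; Z[2]=1 extend→box=[2,3)
i=3: fresh scan; Z[3]=0
i=4: fresh scan; Z[4]=0
i=5: fresh scan; Z[5]=0
i=6: fresh scan; Z[6]=0
i=7: fresh scan; Z[7]=0
i=8: fresh scan; Z[8]=0
i=9: fresh scan; Z[9]=0
i=10: fresh scan; Z[10]=0
i=11: fresh scan; Z[11]=2 extend→box=[11,13)
i=12: min(r-i=1, Z[1]=0)=0; Z[12]=0
i=13: fresh scan; Z[13]=0
i=14: fresh scan; Z[14]=0
i=15: fresh scan; Z[15]=0
i=16: fresh scan; Z[16]=2 extend→box=[16,18)
i=17: min(r-i=1, Z[1]=0)=0; Z[17]=0
i=18: fresh scan; Z[18]=0
i=19: fresh scan; Z[19]=1 extend→box=[19,20)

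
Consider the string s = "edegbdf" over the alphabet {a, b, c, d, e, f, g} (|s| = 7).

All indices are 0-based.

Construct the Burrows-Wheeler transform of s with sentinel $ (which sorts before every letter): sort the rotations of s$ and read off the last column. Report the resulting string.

rank  rotation  last
    0  $edegbdf  f
    1  bdf$edeg  g
    2  degbdf$e  e
    3  df$edegb  b
    4  edegbdf$  $
    5  egbdf$ed  d
    6  f$edegbd  d
    7  gbdf$ede  e

fgeb$dde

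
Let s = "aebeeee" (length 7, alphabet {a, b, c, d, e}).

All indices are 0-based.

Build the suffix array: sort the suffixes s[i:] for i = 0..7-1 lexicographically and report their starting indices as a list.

sorted suffixes:
  #0 SA[0]=0  'aebeeee'
  #1 SA[1]=2  'beeee'
  #2 SA[2]=6  'e'
  #3 SA[3]=1  'ebeeee'
  #4 SA[4]=5  'ee'
  #5 SA[5]=4  'eee'
  #6 SA[6]=3  'eeee'

[0, 2, 6, 1, 5, 4, 3]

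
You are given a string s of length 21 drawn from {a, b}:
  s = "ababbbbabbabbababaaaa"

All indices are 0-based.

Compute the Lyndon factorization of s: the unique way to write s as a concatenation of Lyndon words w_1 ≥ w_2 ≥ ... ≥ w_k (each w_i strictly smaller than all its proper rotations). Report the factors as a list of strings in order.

emit factor 1: 'ababbbbabbabb' (i=0, period=13)
emit factor 2: 'ab' (i=13, period=2)
emit factor 3: 'ab' (i=15, period=2)
emit factor 4: 'a' (i=17, period=1)
emit factor 5: 'a' (i=18, period=1)
emit factor 6: 'a' (i=19, period=1)
emit factor 7: 'a' (i=20, period=1)

["ababbbbabbabb", "ab", "ab", "a", "a", "a", "a"]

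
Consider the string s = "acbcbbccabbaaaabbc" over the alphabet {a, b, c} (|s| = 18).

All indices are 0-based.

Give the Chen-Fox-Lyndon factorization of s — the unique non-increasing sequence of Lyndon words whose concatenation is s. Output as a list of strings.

["acbcbbcc", "abb", "aaaabbc"]

emit factor 1: 'acbcbbcc' (i=0, period=8)
emit factor 2: 'abb' (i=8, period=3)
emit factor 3: 'aaaabbc' (i=11, period=7)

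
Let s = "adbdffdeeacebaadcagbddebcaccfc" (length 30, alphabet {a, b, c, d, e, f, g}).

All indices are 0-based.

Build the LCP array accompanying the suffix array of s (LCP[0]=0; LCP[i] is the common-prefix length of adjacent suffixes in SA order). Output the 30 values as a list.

rank→(start, suffix):
  0 → (13, 'aadcagbddebcaccfc')
  1 → (25, 'accfc')
  2 → (9, 'acebaadcagbddebcaccfc')
  3 → (0, 'adbdffdeeacebaadcagbddebcaccfc')
  4 → (14, 'adcagbddebcaccfc')
  5 → (17, 'agbddebcaccfc')
  6 → (12, 'baadcagbddebcaccfc')
  7 → (23, 'bcaccfc')
  8 → (19, 'bddebcaccfc')
  9 → (2, 'bdffdeeacebaadcagbddebcaccfc')
  10 → (29, 'c')
  11 → (24, 'caccfc')
  12 → (16, 'cagbddebcaccfc')
  13 → (26, 'ccfc')
  14 → (10, 'cebaadcagbddebcaccfc')
  15 → (27, 'cfc')
  16 → (1, 'dbdffdeeacebaadcagbddebcaccfc')
  17 → (15, 'dcagbddebcaccfc')
  18 → (20, 'ddebcaccfc')
  19 → (21, 'debcaccfc')
  20 → (6, 'deeacebaadcagbddebcaccfc')
  21 → (3, 'dffdeeacebaadcagbddebcaccfc')
  22 → (8, 'eacebaadcagbddebcaccfc')
  23 → (11, 'ebaadcagbddebcaccfc')
  24 → (22, 'ebcaccfc')
  25 → (7, 'eeacebaadcagbddebcaccfc')
  26 → (28, 'fc')
  27 → (5, 'fdeeacebaadcagbddebcaccfc')
  28 → (4, 'ffdeeacebaadcagbddebcaccfc')
  29 → (18, 'gbddebcaccfc')

SA = [13, 25, 9, 0, 14, 17, 12, 23, 19, 2, 29, 24, 16, 26, 10, 27, 1, 15, 20, 21, 6, 3, 8, 11, 22, 7, 28, 5, 4, 18]
i: (SA[i-1],SA[i]) lcp shared
  1: (13,25) 1 'a'
  2: (25,9) 2 'ac'
  3: (9,0) 1 'a'
  4: (0,14) 2 'ad'
  5: (14,17) 1 'a'
  6: (17,12) 0 ''
  7: (12,23) 1 'b'
  8: (23,19) 1 'b'
  9: (19,2) 2 'bd'
  10: (2,29) 0 ''
  11: (29,24) 1 'c'
  12: (24,16) 2 'ca'
  13: (16,26) 1 'c'
  14: (26,10) 1 'c'
  15: (10,27) 1 'c'
  16: (27,1) 0 ''
  17: (1,15) 1 'd'
  18: (15,20) 1 'd'
  19: (20,21) 1 'd'
  20: (21,6) 2 'de'
  21: (6,3) 1 'd'
  22: (3,8) 0 ''
  23: (8,11) 1 'e'
  24: (11,22) 2 'eb'
  25: (22,7) 1 'e'
  26: (7,28) 0 ''
  27: (28,5) 1 'f'
  28: (5,4) 1 'f'
  29: (4,18) 0 ''

[0, 1, 2, 1, 2, 1, 0, 1, 1, 2, 0, 1, 2, 1, 1, 1, 0, 1, 1, 1, 2, 1, 0, 1, 2, 1, 0, 1, 1, 0]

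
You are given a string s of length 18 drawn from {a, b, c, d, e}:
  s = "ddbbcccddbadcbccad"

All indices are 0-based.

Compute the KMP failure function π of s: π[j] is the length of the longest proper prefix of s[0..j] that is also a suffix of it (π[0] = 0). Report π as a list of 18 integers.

π[0] = 0
j=1 s[j]='d': π[1]=1 (border 'd')
j=2 s[j]='b': k: 1→0; π[2]=0 (border '')
j=3 s[j]='b': π[3]=0 (border '')
j=4 s[j]='c': π[4]=0 (border '')
j=5 s[j]='c': π[5]=0 (border '')
j=6 s[j]='c': π[6]=0 (border '')
j=7 s[j]='d': π[7]=1 (border 'd')
j=8 s[j]='d': π[8]=2 (border 'dd')
j=9 s[j]='b': π[9]=3 (border 'ddb')
j=10 s[j]='a': k: 3→0; π[10]=0 (border '')
j=11 s[j]='d': π[11]=1 (border 'd')
j=12 s[j]='c': k: 1→0; π[12]=0 (border '')
j=13 s[j]='b': π[13]=0 (border '')
j=14 s[j]='c': π[14]=0 (border '')
j=15 s[j]='c': π[15]=0 (border '')
j=16 s[j]='a': π[16]=0 (border '')
j=17 s[j]='d': π[17]=1 (border 'd')

[0, 1, 0, 0, 0, 0, 0, 1, 2, 3, 0, 1, 0, 0, 0, 0, 0, 1]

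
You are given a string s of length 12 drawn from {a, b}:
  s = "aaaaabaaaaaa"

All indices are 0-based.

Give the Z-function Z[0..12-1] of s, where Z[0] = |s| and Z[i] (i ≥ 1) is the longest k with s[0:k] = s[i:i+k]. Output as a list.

[12, 4, 3, 2, 1, 0, 5, 5, 4, 3, 2, 1]

Z[0]=12
i=1: outside box; Z[1]=4 scan→box=[1,5)
i=2: min(r-i=3, Z[1]=4)=3; Z[2]=3
i=3: min(r-i=2, Z[2]=3)=2; Z[3]=2
i=4: min(r-i=1, Z[3]=2)=1; Z[4]=1
i=5: outside box; Z[5]=0
i=6: outside box; Z[6]=5 scan→box=[6,11)
i=7: min(r-i=4, Z[1]=4)=4; Z[7]=5 scan→box=[7,12)
i=8: min(r-i=4, Z[1]=4)=4; Z[8]=4
i=9: min(r-i=3, Z[2]=3)=3; Z[9]=3
i=10: min(r-i=2, Z[3]=2)=2; Z[10]=2
i=11: min(r-i=1, Z[4]=1)=1; Z[11]=1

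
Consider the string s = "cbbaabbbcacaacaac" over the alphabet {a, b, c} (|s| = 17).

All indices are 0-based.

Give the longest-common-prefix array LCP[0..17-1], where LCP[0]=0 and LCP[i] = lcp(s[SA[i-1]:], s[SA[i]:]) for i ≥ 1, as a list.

[0, 2, 3, 1, 1, 2, 5, 0, 1, 2, 2, 1, 0, 1, 4, 2, 1]

sorted suffixes:
  #0 SA[0]=3  'aabbbcacaacaac'
  #1 SA[1]=14  'aac'
  #2 SA[2]=11  'aacaac'
  #3 SA[3]=4  'abbbcacaacaac'
  #4 SA[4]=15  'ac'
  #5 SA[5]=12  'acaac'
  #6 SA[6]=9  'acaacaac'
  #7 SA[7]=2  'baabbbcacaacaac'
  #8 SA[8]=1  'bbaabbbcacaacaac'
  #9 SA[9]=5  'bbbcacaacaac'
  #10 SA[10]=6  'bbcacaacaac'
  #11 SA[11]=7  'bcacaacaac'
  #12 SA[12]=16  'c'
  #13 SA[13]=13  'caac'
  #14 SA[14]=10  'caacaac'
  #15 SA[15]=8  'cacaacaac'
  #16 SA[16]=0  'cbbaabbbcacaacaac'

SA = [3, 14, 11, 4, 15, 12, 9, 2, 1, 5, 6, 7, 16, 13, 10, 8, 0]
rank  pair      lcp
   1  s[3:],s[14:]  2  'aa'
   2  s[14:],s[11:]  3  'aac'
   3  s[11:],s[4:]  1  'a'
   4  s[4:],s[15:]  1  'a'
   5  s[15:],s[12:]  2  'ac'
   6  s[12:],s[9:]  5  'acaac'
   7  s[9:],s[2:]  0  ''
   8  s[2:],s[1:]  1  'b'
   9  s[1:],s[5:]  2  'bb'
  10  s[5:],s[6:]  2  'bb'
  11  s[6:],s[7:]  1  'b'
  12  s[7:],s[16:]  0  ''
  13  s[16:],s[13:]  1  'c'
  14  s[13:],s[10:]  4  'caac'
  15  s[10:],s[8:]  2  'ca'
  16  s[8:],s[0:]  1  'c'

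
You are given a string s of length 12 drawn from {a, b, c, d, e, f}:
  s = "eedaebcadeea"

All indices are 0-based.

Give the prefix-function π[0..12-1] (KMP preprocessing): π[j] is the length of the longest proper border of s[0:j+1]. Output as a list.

π[0] = 0
j=1 s[j]='e': π[1]=1 (border 'e')
j=2 s[j]='d': k: 1→0; π[2]=0 (border '')
j=3 s[j]='a': π[3]=0 (border '')
j=4 s[j]='e': π[4]=1 (border 'e')
j=5 s[j]='b': k: 1→0; π[5]=0 (border '')
j=6 s[j]='c': π[6]=0 (border '')
j=7 s[j]='a': π[7]=0 (border '')
j=8 s[j]='d': π[8]=0 (border '')
j=9 s[j]='e': π[9]=1 (border 'e')
j=10 s[j]='e': π[10]=2 (border 'ee')
j=11 s[j]='a': k: 2→1→0; π[11]=0 (border '')

[0, 1, 0, 0, 1, 0, 0, 0, 0, 1, 2, 0]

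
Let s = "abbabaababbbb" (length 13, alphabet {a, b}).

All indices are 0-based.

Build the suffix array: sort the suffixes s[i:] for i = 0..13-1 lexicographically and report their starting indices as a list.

[5, 3, 6, 0, 8, 12, 4, 2, 7, 11, 1, 10, 9]

rank | idx | suffix
   0 |   5 | aababbbb
   1 |   3 | abaababbbb
   2 |   6 | ababbbb
   3 |   0 | abbabaababbbb
   4 |   8 | abbbb
   5 |  12 | b
   6 |   4 | baababbbb
   7 |   2 | babaababbbb
   8 |   7 | babbbb
   9 |  11 | bb
  10 |   1 | bbabaababbbb
  11 |  10 | bbb
  12 |   9 | bbbb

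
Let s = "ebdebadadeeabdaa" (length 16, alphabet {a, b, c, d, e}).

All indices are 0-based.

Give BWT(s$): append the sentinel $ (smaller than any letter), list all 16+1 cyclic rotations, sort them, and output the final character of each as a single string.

aadebdeaebabaed$d

rank  rotation           last
    0  $ebdebadadeeabdaa  a
    1  a$ebdebadadeeabda  a
    2  aa$ebdebadadeeabd  d
    3  abdaa$ebdebadadee  e
    4  adadeeabdaa$ebdeb  b
    5  adeeabdaa$ebdebad  d
    6  badadeeabdaa$ebde  e
    7  bdaa$ebdebadadeea  a
    8  bdebadadeeabdaa$e  e
    9  daa$ebdebadadeeab  b
   10  dadeeabdaa$ebdeba  a
   11  debadadeeabdaa$eb  b
   12  deeabdaa$ebdebada  a
   13  eabdaa$ebdebadade  e
   14  ebadadeeabdaa$ebd  d
   15  ebdebadadeeabdaa$  $
   16  eeabdaa$ebdebadad  d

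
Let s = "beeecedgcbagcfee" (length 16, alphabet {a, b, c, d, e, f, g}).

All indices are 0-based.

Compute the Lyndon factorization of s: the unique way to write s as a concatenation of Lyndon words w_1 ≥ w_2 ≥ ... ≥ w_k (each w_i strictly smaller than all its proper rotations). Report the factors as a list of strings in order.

["beeecedgc", "b", "agcfee"]

emit factor 1: 'beeecedgc' (i=0, period=9)
emit factor 2: 'b' (i=9, period=1)
emit factor 3: 'agcfee' (i=10, period=6)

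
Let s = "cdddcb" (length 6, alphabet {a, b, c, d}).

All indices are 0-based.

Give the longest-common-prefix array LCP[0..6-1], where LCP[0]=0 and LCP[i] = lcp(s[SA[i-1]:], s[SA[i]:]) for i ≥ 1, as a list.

[0, 0, 1, 0, 1, 2]

rank→(start, suffix):
  0 → (5, 'b')
  1 → (4, 'cb')
  2 → (0, 'cdddcb')
  3 → (3, 'dcb')
  4 → (2, 'ddcb')
  5 → (1, 'dddcb')

SA = [5, 4, 0, 3, 2, 1]
i: (SA[i-1],SA[i]) lcp shared
  1: (5,4) 0 ''
  2: (4,0) 1 'c'
  3: (0,3) 0 ''
  4: (3,2) 1 'd'
  5: (2,1) 2 'dd'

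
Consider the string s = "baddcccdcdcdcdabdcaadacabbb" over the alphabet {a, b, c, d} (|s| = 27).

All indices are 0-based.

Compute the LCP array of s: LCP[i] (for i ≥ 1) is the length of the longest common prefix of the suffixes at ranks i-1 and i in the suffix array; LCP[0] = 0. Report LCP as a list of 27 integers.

[0, 1, 2, 1, 1, 2, 0, 1, 1, 2, 1, 0, 2, 1, 2, 1, 2, 4, 6, 0, 2, 1, 2, 2, 3, 5, 1]

rank | idx | suffix
   0 |  18 | aadacabbb
   1 |  23 | abbb
   2 |  14 | abdcaadacabbb
   3 |  21 | acabbb
   4 |  19 | adacabbb
   5 |   1 | addcccdcdcdcdabdcaadacabbb
   6 |  26 | b
   7 |   0 | baddcccdcdcdcdabdcaadacabbb
   8 |  25 | bb
   9 |  24 | bbb
  10 |  15 | bdcaadacabbb
  11 |  17 | caadacabbb
  12 |  22 | cabbb
  13 |   4 | cccdcdcdcdabdcaadacabbb
  14 |   5 | ccdcdcdcdabdcaadacabbb
  15 |  12 | cdabdcaadacabbb
  16 |  10 | cdcdabdcaadacabbb
  17 |   8 | cdcdcdabdcaadacabbb
  18 |   6 | cdcdcdcdabdcaadacabbb
  19 |  13 | dabdcaadacabbb
  20 |  20 | dacabbb
  21 |  16 | dcaadacabbb
  22 |   3 | dcccdcdcdcdabdcaadacabbb
  23 |  11 | dcdabdcaadacabbb
  24 |   9 | dcdcdabdcaadacabbb
  25 |   7 | dcdcdcdabdcaadacabbb
  26 |   2 | ddcccdcdcdcdabdcaadacabbb

SA = [18, 23, 14, 21, 19, 1, 26, 0, 25, 24, 15, 17, 22, 4, 5, 12, 10, 8, 6, 13, 20, 16, 3, 11, 9, 7, 2]
i: (SA[i-1],SA[i]) lcp shared
  1: (18,23) 1 'a'
  2: (23,14) 2 'ab'
  3: (14,21) 1 'a'
  4: (21,19) 1 'a'
  5: (19,1) 2 'ad'
  6: (1,26) 0 ''
  7: (26,0) 1 'b'
  8: (0,25) 1 'b'
  9: (25,24) 2 'bb'
  10: (24,15) 1 'b'
  11: (15,17) 0 ''
  12: (17,22) 2 'ca'
  13: (22,4) 1 'c'
  14: (4,5) 2 'cc'
  15: (5,12) 1 'c'
  16: (12,10) 2 'cd'
  17: (10,8) 4 'cdcd'
  18: (8,6) 6 'cdcdcd'
  19: (6,13) 0 ''
  20: (13,20) 2 'da'
  21: (20,16) 1 'd'
  22: (16,3) 2 'dc'
  23: (3,11) 2 'dc'
  24: (11,9) 3 'dcd'
  25: (9,7) 5 'dcdcd'
  26: (7,2) 1 'd'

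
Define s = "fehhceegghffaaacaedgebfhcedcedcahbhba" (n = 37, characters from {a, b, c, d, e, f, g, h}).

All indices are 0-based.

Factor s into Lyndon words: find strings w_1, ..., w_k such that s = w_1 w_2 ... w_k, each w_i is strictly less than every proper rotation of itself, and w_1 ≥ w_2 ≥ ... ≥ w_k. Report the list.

["f", "ehh", "ceegghff", "aaacaedgebfhcedcedcahbhb", "a"]

emit factor 1: 'f' (i=0, period=1)
emit factor 2: 'ehh' (i=1, period=3)
emit factor 3: 'ceegghff' (i=4, period=8)
emit factor 4: 'aaacaedgebfhcedcedcahbhb' (i=12, period=24)
emit factor 5: 'a' (i=36, period=1)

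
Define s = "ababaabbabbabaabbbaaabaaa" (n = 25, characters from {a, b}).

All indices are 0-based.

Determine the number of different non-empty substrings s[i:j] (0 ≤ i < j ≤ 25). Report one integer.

sorted suffixes:
  #0 SA[0]=24  'a'
  #1 SA[1]=23  'aa'
  #2 SA[2]=22  'aaa'
  #3 SA[3]=18  'aaabaaa'
  #4 SA[4]=19  'aabaaa'
  #5 SA[5]=4  'aabbabbabaabbbaaabaaa'
  #6 SA[6]=13  'aabbbaaabaaa'
  #7 SA[7]=20  'abaaa'
  #8 SA[8]=2  'abaabbabbabaabbbaaabaaa'
  #9 SA[9]=11  'abaabbbaaabaaa'
  #10 SA[10]=0  'ababaabbabbabaabbbaaabaaa'
  #11 SA[11]=8  'abbabaabbbaaabaaa'
  #12 SA[12]=5  'abbabbabaabbbaaabaaa'
  #13 SA[13]=14  'abbbaaabaaa'
  #14 SA[14]=21  'baaa'
  #15 SA[15]=17  'baaabaaa'
  #16 SA[16]=3  'baabbabbabaabbbaaabaaa'
  #17 SA[17]=12  'baabbbaaabaaa'
  #18 SA[18]=1  'babaabbabbabaabbbaaabaaa'
  #19 SA[19]=10  'babaabbbaaabaaa'
  #20 SA[20]=7  'babbabaabbbaaabaaa'
  #21 SA[21]=16  'bbaaabaaa'
  #22 SA[22]=9  'bbabaabbbaaabaaa'
  #23 SA[23]=6  'bbabbabaabbbaaabaaa'
  #24 SA[24]=15  'bbbaaabaaa'

SA = [24, 23, 22, 18, 19, 4, 13, 20, 2, 11, 0, 8, 5, 14, 21, 17, 3, 12, 1, 10, 7, 16, 9, 6, 15]
[i] adj suffixes → lcp
  [1] 24/23 → 1 ('a')
  [2] 23/22 → 2 ('aa')
  [3] 22/18 → 3 ('aaa')
  [4] 18/19 → 2 ('aa')
  [5] 19/4 → 3 ('aab')
  [6] 4/13 → 4 ('aabb')
  [7] 13/20 → 1 ('a')
  [8] 20/2 → 4 ('abaa')
  [9] 2/11 → 6 ('abaabb')
  [10] 11/0 → 3 ('aba')
  [11] 0/8 → 2 ('ab')
  [12] 8/5 → 5 ('abbab')
  [13] 5/14 → 3 ('abb')
  [14] 14/21 → 0 ('')
  [15] 21/17 → 4 ('baaa')
  [16] 17/3 → 3 ('baa')
  [17] 3/12 → 5 ('baabb')
  [18] 12/1 → 2 ('ba')
  [19] 1/10 → 7 ('babaabb')
  [20] 10/7 → 3 ('bab')
  [21] 7/16 → 1 ('b')
  [22] 16/9 → 3 ('bba')
  [23] 9/6 → 4 ('bbab')
  [24] 6/15 → 2 ('bb')

n(n+1)/2 = 25·26/2 = 325
Σ LCP = 0 + 1 + 2 + 3 + 2 + 3 + 4 + 1 + 4 + 6 + 3 + 2 + 5 + 3 + 0 + 4 + 3 + 5 + 2 + 7 + 3 + 1 + 3 + 4 + 2 = 73
distinct = 325 − 73 = 252

252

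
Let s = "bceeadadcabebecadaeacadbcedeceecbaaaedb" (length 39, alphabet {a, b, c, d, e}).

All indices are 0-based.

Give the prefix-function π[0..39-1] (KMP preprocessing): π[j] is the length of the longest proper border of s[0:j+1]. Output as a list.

[0, 0, 0, 0, 0, 0, 0, 0, 0, 0, 1, 0, 1, 0, 0, 0, 0, 0, 0, 0, 0, 0, 0, 1, 2, 3, 0, 0, 0, 0, 0, 0, 1, 0, 0, 0, 0, 0, 1]

π[0] = 0
j=1 s[j]='c': π[1]=0 (border '')
j=2 s[j]='e': π[2]=0 (border '')
j=3 s[j]='e': π[3]=0 (border '')
j=4 s[j]='a': π[4]=0 (border '')
j=5 s[j]='d': π[5]=0 (border '')
j=6 s[j]='a': π[6]=0 (border '')
j=7 s[j]='d': π[7]=0 (border '')
j=8 s[j]='c': π[8]=0 (border '')
j=9 s[j]='a': π[9]=0 (border '')
j=10 s[j]='b': π[10]=1 (border 'b')
j=11 s[j]='e': k: 1→0; π[11]=0 (border '')
j=12 s[j]='b': π[12]=1 (border 'b')
j=13 s[j]='e': k: 1→0; π[13]=0 (border '')
j=14 s[j]='c': π[14]=0 (border '')
j=15 s[j]='a': π[15]=0 (border '')
j=16 s[j]='d': π[16]=0 (border '')
j=17 s[j]='a': π[17]=0 (border '')
j=18 s[j]='e': π[18]=0 (border '')
j=19 s[j]='a': π[19]=0 (border '')
j=20 s[j]='c': π[20]=0 (border '')
j=21 s[j]='a': π[21]=0 (border '')
j=22 s[j]='d': π[22]=0 (border '')
j=23 s[j]='b': π[23]=1 (border 'b')
j=24 s[j]='c': π[24]=2 (border 'bc')
j=25 s[j]='e': π[25]=3 (border 'bce')
j=26 s[j]='d': k: 3→0; π[26]=0 (border '')
j=27 s[j]='e': π[27]=0 (border '')
j=28 s[j]='c': π[28]=0 (border '')
j=29 s[j]='e': π[29]=0 (border '')
j=30 s[j]='e': π[30]=0 (border '')
j=31 s[j]='c': π[31]=0 (border '')
j=32 s[j]='b': π[32]=1 (border 'b')
j=33 s[j]='a': k: 1→0; π[33]=0 (border '')
j=34 s[j]='a': π[34]=0 (border '')
j=35 s[j]='a': π[35]=0 (border '')
j=36 s[j]='e': π[36]=0 (border '')
j=37 s[j]='d': π[37]=0 (border '')
j=38 s[j]='b': π[38]=1 (border 'b')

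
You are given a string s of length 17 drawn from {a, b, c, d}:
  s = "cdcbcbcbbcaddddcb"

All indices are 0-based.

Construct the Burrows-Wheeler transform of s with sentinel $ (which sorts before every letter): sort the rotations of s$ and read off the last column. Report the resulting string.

bcccbccbdbbd$dcdda

rank  rotation            last
    0  $cdcbcbcbbcaddddcb  b
    1  addddcb$cdcbcbcbbc  c
    2  b$cdcbcbcbbcaddddc  c
    3  bbcaddddcb$cdcbcbc  c
    4  bcaddddcb$cdcbcbcb  b
    5  bcbbcaddddcb$cdcbc  c
    6  bcbcbbcaddddcb$cdc  c
    7  caddddcb$cdcbcbcbb  b
    8  cb$cdcbcbcbbcadddd  d
    9  cbbcaddddcb$cdcbcb  b
   10  cbcbbcaddddcb$cdcb  b
   11  cbcbcbbcaddddcb$cd  d
   12  cdcbcbcbbcaddddcb$  $
   13  dcb$cdcbcbcbbcaddd  d
   14  dcbcbcbbcaddddcb$c  c
   15  ddcb$cdcbcbcbbcadd  d
   16  dddcb$cdcbcbcbbcad  d
   17  ddddcb$cdcbcbcbbca  a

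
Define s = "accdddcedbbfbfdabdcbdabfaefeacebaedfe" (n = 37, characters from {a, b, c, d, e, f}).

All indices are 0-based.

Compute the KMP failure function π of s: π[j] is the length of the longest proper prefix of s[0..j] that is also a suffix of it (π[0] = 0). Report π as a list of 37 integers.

π[0] = 0
j=1 s[j]='c': π[1]=0 (border '')
j=2 s[j]='c': π[2]=0 (border '')
j=3 s[j]='d': π[3]=0 (border '')
j=4 s[j]='d': π[4]=0 (border '')
j=5 s[j]='d': π[5]=0 (border '')
j=6 s[j]='c': π[6]=0 (border '')
j=7 s[j]='e': π[7]=0 (border '')
j=8 s[j]='d': π[8]=0 (border '')
j=9 s[j]='b': π[9]=0 (border '')
j=10 s[j]='b': π[10]=0 (border '')
j=11 s[j]='f': π[11]=0 (border '')
j=12 s[j]='b': π[12]=0 (border '')
j=13 s[j]='f': π[13]=0 (border '')
j=14 s[j]='d': π[14]=0 (border '')
j=15 s[j]='a': π[15]=1 (border 'a')
j=16 s[j]='b': k: 1→0; π[16]=0 (border '')
j=17 s[j]='d': π[17]=0 (border '')
j=18 s[j]='c': π[18]=0 (border '')
j=19 s[j]='b': π[19]=0 (border '')
j=20 s[j]='d': π[20]=0 (border '')
j=21 s[j]='a': π[21]=1 (border 'a')
j=22 s[j]='b': k: 1→0; π[22]=0 (border '')
j=23 s[j]='f': π[23]=0 (border '')
j=24 s[j]='a': π[24]=1 (border 'a')
j=25 s[j]='e': k: 1→0; π[25]=0 (border '')
j=26 s[j]='f': π[26]=0 (border '')
j=27 s[j]='e': π[27]=0 (border '')
j=28 s[j]='a': π[28]=1 (border 'a')
j=29 s[j]='c': π[29]=2 (border 'ac')
j=30 s[j]='e': k: 2→0; π[30]=0 (border '')
j=31 s[j]='b': π[31]=0 (border '')
j=32 s[j]='a': π[32]=1 (border 'a')
j=33 s[j]='e': k: 1→0; π[33]=0 (border '')
j=34 s[j]='d': π[34]=0 (border '')
j=35 s[j]='f': π[35]=0 (border '')
j=36 s[j]='e': π[36]=0 (border '')

[0, 0, 0, 0, 0, 0, 0, 0, 0, 0, 0, 0, 0, 0, 0, 1, 0, 0, 0, 0, 0, 1, 0, 0, 1, 0, 0, 0, 1, 2, 0, 0, 1, 0, 0, 0, 0]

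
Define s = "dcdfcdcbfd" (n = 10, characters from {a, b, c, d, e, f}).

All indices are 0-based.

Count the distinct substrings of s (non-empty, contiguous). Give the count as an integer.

47

sorted suffixes:
  #0 SA[0]=7  'bfd'
  #1 SA[1]=6  'cbfd'
  #2 SA[2]=4  'cdcbfd'
  #3 SA[3]=1  'cdfcdcbfd'
  #4 SA[4]=9  'd'
  #5 SA[5]=5  'dcbfd'
  #6 SA[6]=0  'dcdfcdcbfd'
  #7 SA[7]=2  'dfcdcbfd'
  #8 SA[8]=3  'fcdcbfd'
  #9 SA[9]=8  'fd'

SA = [7, 6, 4, 1, 9, 5, 0, 2, 3, 8]
[i] adj suffixes → lcp
  [1] 7/6 → 0 ('')
  [2] 6/4 → 1 ('c')
  [3] 4/1 → 2 ('cd')
  [4] 1/9 → 0 ('')
  [5] 9/5 → 1 ('d')
  [6] 5/0 → 2 ('dc')
  [7] 0/2 → 1 ('d')
  [8] 2/3 → 0 ('')
  [9] 3/8 → 1 ('f')

n(n+1)/2 = 10·11/2 = 55
Σ LCP = 0 + 0 + 1 + 2 + 0 + 1 + 2 + 1 + 0 + 1 = 8
distinct = 55 − 8 = 47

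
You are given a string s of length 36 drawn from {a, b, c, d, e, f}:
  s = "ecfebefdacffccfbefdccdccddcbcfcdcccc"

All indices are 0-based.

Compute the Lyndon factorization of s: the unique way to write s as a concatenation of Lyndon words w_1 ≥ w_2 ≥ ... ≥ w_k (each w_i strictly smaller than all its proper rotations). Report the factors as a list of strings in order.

emit factor 1: 'e' (i=0, period=1)
emit factor 2: 'cfe' (i=1, period=3)
emit factor 3: 'befd' (i=4, period=4)
emit factor 4: 'acffccfbefdccdccddcbcfcdcccc' (i=8, period=28)

["e", "cfe", "befd", "acffccfbefdccdccddcbcfcdcccc"]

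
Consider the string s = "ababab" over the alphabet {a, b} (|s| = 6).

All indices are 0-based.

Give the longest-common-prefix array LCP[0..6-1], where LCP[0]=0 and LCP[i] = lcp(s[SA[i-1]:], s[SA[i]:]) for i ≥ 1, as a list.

[0, 2, 4, 0, 1, 3]

rank→(start, suffix):
  0 → (4, 'ab')
  1 → (2, 'abab')
  2 → (0, 'ababab')
  3 → (5, 'b')
  4 → (3, 'bab')
  5 → (1, 'babab')

SA = [4, 2, 0, 5, 3, 1]
[i] adj suffixes → lcp
  [1] 4/2 → 2 ('ab')
  [2] 2/0 → 4 ('abab')
  [3] 0/5 → 0 ('')
  [4] 5/3 → 1 ('b')
  [5] 3/1 → 3 ('bab')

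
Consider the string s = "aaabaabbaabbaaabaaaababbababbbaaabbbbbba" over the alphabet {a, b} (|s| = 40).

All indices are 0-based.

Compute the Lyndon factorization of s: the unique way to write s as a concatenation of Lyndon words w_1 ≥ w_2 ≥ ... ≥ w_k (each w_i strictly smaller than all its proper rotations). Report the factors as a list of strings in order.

emit factor 1: 'aaabaabbaabb' (i=0, period=12)
emit factor 2: 'aaab' (i=12, period=4)
emit factor 3: 'aaaababbababbbaaabbbbbb' (i=16, period=23)
emit factor 4: 'a' (i=39, period=1)

["aaabaabbaabb", "aaab", "aaaababbababbbaaabbbbbb", "a"]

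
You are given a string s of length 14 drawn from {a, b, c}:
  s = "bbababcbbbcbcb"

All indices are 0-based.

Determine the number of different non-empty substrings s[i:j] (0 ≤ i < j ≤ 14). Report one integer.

83

sorted suffixes:
  #0 SA[0]=2  'ababcbbbcbcb'
  #1 SA[1]=4  'abcbbbcbcb'
  #2 SA[2]=13  'b'
  #3 SA[3]=1  'bababcbbbcbcb'
  #4 SA[4]=3  'babcbbbcbcb'
  #5 SA[5]=0  'bbababcbbbcbcb'
  #6 SA[6]=7  'bbbcbcb'
  #7 SA[7]=8  'bbcbcb'
  #8 SA[8]=11  'bcb'
  #9 SA[9]=5  'bcbbbcbcb'
  #10 SA[10]=9  'bcbcb'
  #11 SA[11]=12  'cb'
  #12 SA[12]=6  'cbbbcbcb'
  #13 SA[13]=10  'cbcb'

SA = [2, 4, 13, 1, 3, 0, 7, 8, 11, 5, 9, 12, 6, 10]
[i] adj suffixes → lcp
  [1] 2/4 → 2 ('ab')
  [2] 4/13 → 0 ('')
  [3] 13/1 → 1 ('b')
  [4] 1/3 → 3 ('bab')
  [5] 3/0 → 1 ('b')
  [6] 0/7 → 2 ('bb')
  [7] 7/8 → 2 ('bb')
  [8] 8/11 → 1 ('b')
  [9] 11/5 → 3 ('bcb')
  [10] 5/9 → 3 ('bcb')
  [11] 9/12 → 0 ('')
  [12] 12/6 → 2 ('cb')
  [13] 6/10 → 2 ('cb')

n(n+1)/2 = 14·15/2 = 105
Σ LCP = 0 + 2 + 0 + 1 + 3 + 1 + 2 + 2 + 1 + 3 + 3 + 0 + 2 + 2 = 22
distinct = 105 − 22 = 83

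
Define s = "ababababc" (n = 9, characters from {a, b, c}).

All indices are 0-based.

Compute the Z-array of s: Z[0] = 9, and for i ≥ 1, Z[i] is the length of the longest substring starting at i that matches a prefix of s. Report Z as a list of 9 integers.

[9, 0, 6, 0, 4, 0, 2, 0, 0]

Z[0]=9
i=1: i≥r, start 0; Z[1]=0
i=2: i≥r, start 0; Z[2]=6 scan→box=[2,8)
i=3: min(r-i=5, Z[1]=0)=0; Z[3]=0
i=4: min(r-i=4, Z[2]=6)=4; Z[4]=4
i=5: min(r-i=3, Z[3]=0)=0; Z[5]=0
i=6: min(r-i=2, Z[4]=4)=2; Z[6]=2
i=7: min(r-i=1, Z[5]=0)=0; Z[7]=0
i=8: i≥r, start 0; Z[8]=0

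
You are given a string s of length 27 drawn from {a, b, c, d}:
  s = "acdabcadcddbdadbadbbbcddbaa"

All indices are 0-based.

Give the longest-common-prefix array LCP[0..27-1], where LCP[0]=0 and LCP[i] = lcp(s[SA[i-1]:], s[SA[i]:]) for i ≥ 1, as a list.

[0, 1, 1, 1, 1, 3, 2, 0, 2, 1, 2, 1, 2, 1, 0, 1, 2, 4, 0, 2, 1, 3, 2, 2, 1, 1, 3]

sorted suffixes:
  #0 SA[0]=26  'a'
  #1 SA[1]=25  'aa'
  #2 SA[2]=3  'abcadcddbdadbadbbbcddbaa'
  #3 SA[3]=0  'acdabcadcddbdadbadbbbcddbaa'
  #4 SA[4]=13  'adbadbbbcddbaa'
  #5 SA[5]=16  'adbbbcddbaa'
  #6 SA[6]=6  'adcddbdadbadbbbcddbaa'
  #7 SA[7]=24  'baa'
  #8 SA[8]=15  'badbbbcddbaa'
  #9 SA[9]=18  'bbbcddbaa'
  #10 SA[10]=19  'bbcddbaa'
  #11 SA[11]=4  'bcadcddbdadbadbbbcddbaa'
  #12 SA[12]=20  'bcddbaa'
  #13 SA[13]=11  'bdadbadbbbcddbaa'
  #14 SA[14]=5  'cadcddbdadbadbbbcddbaa'
  #15 SA[15]=1  'cdabcadcddbdadbadbbbcddbaa'
  #16 SA[16]=21  'cddbaa'
  #17 SA[17]=8  'cddbdadbadbbbcddbaa'
  #18 SA[18]=2  'dabcadcddbdadbadbbbcddbaa'
  #19 SA[19]=12  'dadbadbbbcddbaa'
  #20 SA[20]=23  'dbaa'
  #21 SA[21]=14  'dbadbbbcddbaa'
  #22 SA[22]=17  'dbbbcddbaa'
  #23 SA[23]=10  'dbdadbadbbbcddbaa'
  #24 SA[24]=7  'dcddbdadbadbbbcddbaa'
  #25 SA[25]=22  'ddbaa'
  #26 SA[26]=9  'ddbdadbadbbbcddbaa'

SA = [26, 25, 3, 0, 13, 16, 6, 24, 15, 18, 19, 4, 20, 11, 5, 1, 21, 8, 2, 12, 23, 14, 17, 10, 7, 22, 9]
rank  pair      lcp
   1  s[26:],s[25:]  1  'a'
   2  s[25:],s[3:]  1  'a'
   3  s[3:],s[0:]  1  'a'
   4  s[0:],s[13:]  1  'a'
   5  s[13:],s[16:]  3  'adb'
   6  s[16:],s[6:]  2  'ad'
   7  s[6:],s[24:]  0  ''
   8  s[24:],s[15:]  2  'ba'
   9  s[15:],s[18:]  1  'b'
  10  s[18:],s[19:]  2  'bb'
  11  s[19:],s[4:]  1  'b'
  12  s[4:],s[20:]  2  'bc'
  13  s[20:],s[11:]  1  'b'
  14  s[11:],s[5:]  0  ''
  15  s[5:],s[1:]  1  'c'
  16  s[1:],s[21:]  2  'cd'
  17  s[21:],s[8:]  4  'cddb'
  18  s[8:],s[2:]  0  ''
  19  s[2:],s[12:]  2  'da'
  20  s[12:],s[23:]  1  'd'
  21  s[23:],s[14:]  3  'dba'
  22  s[14:],s[17:]  2  'db'
  23  s[17:],s[10:]  2  'db'
  24  s[10:],s[7:]  1  'd'
  25  s[7:],s[22:]  1  'd'
  26  s[22:],s[9:]  3  'ddb'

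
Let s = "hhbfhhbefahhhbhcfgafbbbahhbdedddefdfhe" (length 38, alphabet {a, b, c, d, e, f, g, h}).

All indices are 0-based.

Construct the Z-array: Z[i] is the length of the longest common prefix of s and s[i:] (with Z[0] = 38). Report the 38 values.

[38, 1, 0, 0, 3, 1, 0, 0, 0, 0, 2, 3, 1, 0, 1, 0, 0, 0, 0, 0, 0, 0, 0, 0, 3, 1, 0, 0, 0, 0, 0, 0, 0, 0, 0, 0, 1, 0]

Z[0]=38
i=1: outside box; Z[1]=1 scan→box=[1,2)
i=2: outside box; Z[2]=0
i=3: outside box; Z[3]=0
i=4: outside box; Z[4]=3 scan→box=[4,7)
i=5: min(r-i=2, Z[1]=1)=1; Z[5]=1
i=6: min(r-i=1, Z[2]=0)=0; Z[6]=0
i=7: outside box; Z[7]=0
i=8: outside box; Z[8]=0
i=9: outside box; Z[9]=0
i=10: outside box; Z[10]=2 scan→box=[10,12)
i=11: min(r-i=1, Z[1]=1)=1; Z[11]=3 scan→box=[11,14)
i=12: min(r-i=2, Z[1]=1)=1; Z[12]=1
i=13: min(r-i=1, Z[2]=0)=0; Z[13]=0
i=14: outside box; Z[14]=1 scan→box=[14,15)
i=15: outside box; Z[15]=0
i=16: outside box; Z[16]=0
i=17: outside box; Z[17]=0
i=18: outside box; Z[18]=0
i=19: outside box; Z[19]=0
i=20: outside box; Z[20]=0
i=21: outside box; Z[21]=0
i=22: outside box; Z[22]=0
i=23: outside box; Z[23]=0
i=24: outside box; Z[24]=3 scan→box=[24,27)
i=25: min(r-i=2, Z[1]=1)=1; Z[25]=1
i=26: min(r-i=1, Z[2]=0)=0; Z[26]=0
i=27: outside box; Z[27]=0
i=28: outside box; Z[28]=0
i=29: outside box; Z[29]=0
i=30: outside box; Z[30]=0
i=31: outside box; Z[31]=0
i=32: outside box; Z[32]=0
i=33: outside box; Z[33]=0
i=34: outside box; Z[34]=0
i=35: outside box; Z[35]=0
i=36: outside box; Z[36]=1 scan→box=[36,37)
i=37: outside box; Z[37]=0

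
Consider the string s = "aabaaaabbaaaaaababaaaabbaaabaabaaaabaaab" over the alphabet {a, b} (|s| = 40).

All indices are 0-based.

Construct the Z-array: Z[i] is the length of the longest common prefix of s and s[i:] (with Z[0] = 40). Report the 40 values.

[40, 1, 0, 2, 2, 3, 1, 0, 0, 2, 2, 2, 2, 4, 1, 0, 1, 0, 2, 2, 3, 1, 0, 0, 2, 5, 1, 0, 8, 1, 0, 2, 2, 6, 1, 0, 2, 3, 1, 0]

Z[0]=40
i=1: fresh scan; Z[1]=1 scan→box=[1,2)
i=2: fresh scan; Z[2]=0
i=3: fresh scan; Z[3]=2 scan→box=[3,5)
i=4: min(r-i=1, Z[1]=1)=1; Z[4]=2 scan→box=[4,6)
i=5: min(r-i=1, Z[1]=1)=1; Z[5]=3 scan→box=[5,8)
i=6: min(r-i=2, Z[1]=1)=1; Z[6]=1
i=7: min(r-i=1, Z[2]=0)=0; Z[7]=0
i=8: fresh scan; Z[8]=0
i=9: fresh scan; Z[9]=2 scan→box=[9,11)
i=10: min(r-i=1, Z[1]=1)=1; Z[10]=2 scan→box=[10,12)
i=11: min(r-i=1, Z[1]=1)=1; Z[11]=2 scan→box=[11,13)
i=12: min(r-i=1, Z[1]=1)=1; Z[12]=2 scan→box=[12,14)
i=13: min(r-i=1, Z[1]=1)=1; Z[13]=4 scan→box=[13,17)
i=14: min(r-i=3, Z[1]=1)=1; Z[14]=1
i=15: min(r-i=2, Z[2]=0)=0; Z[15]=0
i=16: min(r-i=1, Z[3]=2)=1; Z[16]=1
i=17: fresh scan; Z[17]=0
i=18: fresh scan; Z[18]=2 scan→box=[18,20)
i=19: min(r-i=1, Z[1]=1)=1; Z[19]=2 scan→box=[19,21)
i=20: min(r-i=1, Z[1]=1)=1; Z[20]=3 scan→box=[20,23)
i=21: min(r-i=2, Z[1]=1)=1; Z[21]=1
i=22: min(r-i=1, Z[2]=0)=0; Z[22]=0
i=23: fresh scan; Z[23]=0
i=24: fresh scan; Z[24]=2 scan→box=[24,26)
i=25: min(r-i=1, Z[1]=1)=1; Z[25]=5 scan→box=[25,30)
i=26: min(r-i=4, Z[1]=1)=1; Z[26]=1
i=27: min(r-i=3, Z[2]=0)=0; Z[27]=0
i=28: min(r-i=2, Z[3]=2)=2; Z[28]=8 scan→box=[28,36)
i=29: min(r-i=7, Z[1]=1)=1; Z[29]=1
i=30: min(r-i=6, Z[2]=0)=0; Z[30]=0
i=31: min(r-i=5, Z[3]=2)=2; Z[31]=2
i=32: min(r-i=4, Z[4]=2)=2; Z[32]=2
i=33: min(r-i=3, Z[5]=3)=3; Z[33]=6 scan→box=[33,39)
i=34: min(r-i=5, Z[1]=1)=1; Z[34]=1
i=35: min(r-i=4, Z[2]=0)=0; Z[35]=0
i=36: min(r-i=3, Z[3]=2)=2; Z[36]=2
i=37: min(r-i=2, Z[4]=2)=2; Z[37]=3 scan→box=[37,40)
i=38: min(r-i=2, Z[1]=1)=1; Z[38]=1
i=39: min(r-i=1, Z[2]=0)=0; Z[39]=0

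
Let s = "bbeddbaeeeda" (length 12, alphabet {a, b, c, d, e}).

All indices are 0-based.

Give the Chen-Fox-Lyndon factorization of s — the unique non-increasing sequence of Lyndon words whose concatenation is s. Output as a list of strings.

["bbedd", "b", "aeeed", "a"]

emit factor 1: 'bbedd' (i=0, period=5)
emit factor 2: 'b' (i=5, period=1)
emit factor 3: 'aeeed' (i=6, period=5)
emit factor 4: 'a' (i=11, period=1)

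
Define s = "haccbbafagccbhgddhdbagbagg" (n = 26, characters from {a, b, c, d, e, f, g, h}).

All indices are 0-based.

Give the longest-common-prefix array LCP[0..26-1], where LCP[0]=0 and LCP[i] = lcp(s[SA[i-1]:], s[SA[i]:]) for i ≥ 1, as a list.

[0, 1, 1, 2, 2, 0, 2, 3, 1, 1, 0, 2, 1, 3, 0, 1, 1, 0, 0, 1, 1, 1, 1, 0, 1, 1]

rank→(start, suffix):
  0 → (1, 'accbbafagccbhgddhdbagbagg')
  1 → (6, 'afagccbhgddhdbagbagg')
  2 → (20, 'agbagg')
  3 → (8, 'agccbhgddhdbagbagg')
  4 → (23, 'agg')
  5 → (5, 'bafagccbhgddhdbagbagg')
  6 → (19, 'bagbagg')
  7 → (22, 'bagg')
  8 → (4, 'bbafagccbhgddhdbagbagg')
  9 → (12, 'bhgddhdbagbagg')
  10 → (3, 'cbbafagccbhgddhdbagbagg')
  11 → (11, 'cbhgddhdbagbagg')
  12 → (2, 'ccbbafagccbhgddhdbagbagg')
  13 → (10, 'ccbhgddhdbagbagg')
  14 → (18, 'dbagbagg')
  15 → (15, 'ddhdbagbagg')
  16 → (16, 'dhdbagbagg')
  17 → (7, 'fagccbhgddhdbagbagg')
  18 → (25, 'g')
  19 → (21, 'gbagg')
  20 → (9, 'gccbhgddhdbagbagg')
  21 → (14, 'gddhdbagbagg')
  22 → (24, 'gg')
  23 → (0, 'haccbbafagccbhgddhdbagbagg')
  24 → (17, 'hdbagbagg')
  25 → (13, 'hgddhdbagbagg')

SA = [1, 6, 20, 8, 23, 5, 19, 22, 4, 12, 3, 11, 2, 10, 18, 15, 16, 7, 25, 21, 9, 14, 24, 0, 17, 13]
[i] adj suffixes → lcp
  [1] 1/6 → 1 ('a')
  [2] 6/20 → 1 ('a')
  [3] 20/8 → 2 ('ag')
  [4] 8/23 → 2 ('ag')
  [5] 23/5 → 0 ('')
  [6] 5/19 → 2 ('ba')
  [7] 19/22 → 3 ('bag')
  [8] 22/4 → 1 ('b')
  [9] 4/12 → 1 ('b')
  [10] 12/3 → 0 ('')
  [11] 3/11 → 2 ('cb')
  [12] 11/2 → 1 ('c')
  [13] 2/10 → 3 ('ccb')
  [14] 10/18 → 0 ('')
  [15] 18/15 → 1 ('d')
  [16] 15/16 → 1 ('d')
  [17] 16/7 → 0 ('')
  [18] 7/25 → 0 ('')
  [19] 25/21 → 1 ('g')
  [20] 21/9 → 1 ('g')
  [21] 9/14 → 1 ('g')
  [22] 14/24 → 1 ('g')
  [23] 24/0 → 0 ('')
  [24] 0/17 → 1 ('h')
  [25] 17/13 → 1 ('h')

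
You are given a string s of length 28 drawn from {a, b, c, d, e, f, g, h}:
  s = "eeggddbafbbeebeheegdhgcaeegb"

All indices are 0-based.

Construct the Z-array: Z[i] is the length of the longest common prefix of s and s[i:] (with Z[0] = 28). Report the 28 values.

Z[0]=28
i=1: fresh scan; Z[1]=1 scan→box=[1,2)
i=2: fresh scan; Z[2]=0
i=3: fresh scan; Z[3]=0
i=4: fresh scan; Z[4]=0
i=5: fresh scan; Z[5]=0
i=6: fresh scan; Z[6]=0
i=7: fresh scan; Z[7]=0
i=8: fresh scan; Z[8]=0
i=9: fresh scan; Z[9]=0
i=10: fresh scan; Z[10]=0
i=11: fresh scan; Z[11]=2 scan→box=[11,13)
i=12: min(r-i=1, Z[1]=1)=1; Z[12]=1
i=13: fresh scan; Z[13]=0
i=14: fresh scan; Z[14]=1 scan→box=[14,15)
i=15: fresh scan; Z[15]=0
i=16: fresh scan; Z[16]=3 scan→box=[16,19)
i=17: min(r-i=2, Z[1]=1)=1; Z[17]=1
i=18: min(r-i=1, Z[2]=0)=0; Z[18]=0
i=19: fresh scan; Z[19]=0
i=20: fresh scan; Z[20]=0
i=21: fresh scan; Z[21]=0
i=22: fresh scan; Z[22]=0
i=23: fresh scan; Z[23]=0
i=24: fresh scan; Z[24]=3 scan→box=[24,27)
i=25: min(r-i=2, Z[1]=1)=1; Z[25]=1
i=26: min(r-i=1, Z[2]=0)=0; Z[26]=0
i=27: fresh scan; Z[27]=0

[28, 1, 0, 0, 0, 0, 0, 0, 0, 0, 0, 2, 1, 0, 1, 0, 3, 1, 0, 0, 0, 0, 0, 0, 3, 1, 0, 0]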